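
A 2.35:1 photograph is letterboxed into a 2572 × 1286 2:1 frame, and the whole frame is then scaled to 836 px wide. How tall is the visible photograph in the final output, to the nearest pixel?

At 2572×1286 the photograph is width-limited, so height = 2572 / 2.350 ≈ 1094.47 px.
Scaling 2572 → 836 is ×0.3250, so the height becomes 1094.47 × 0.3250 ≈ 355.74 px.

356 px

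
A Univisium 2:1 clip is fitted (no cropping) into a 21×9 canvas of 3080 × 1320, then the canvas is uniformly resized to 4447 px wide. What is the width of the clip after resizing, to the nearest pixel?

At 3080×1320 the clip is height-limited, so width = 1320 × 2/1 ≈ 2640.00 px.
The frame scales by 4447/3080 = 1.4438; 2640.00 × 1.4438 ≈ 3811.71 px.

3812 px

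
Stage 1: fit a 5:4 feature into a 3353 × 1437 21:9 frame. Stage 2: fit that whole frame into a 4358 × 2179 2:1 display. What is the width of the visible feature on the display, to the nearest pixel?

Inside the 3353×1437 canvas the feature is height-limited at 1796.25 × 1437.00.
The 21:9 canvas is width-limited in 4358×2179, giving 4358.00 × 1867.71; scale factor 1.2997.
Applying the same ×1.2997: 1796.25 → 2334.64.

2335 px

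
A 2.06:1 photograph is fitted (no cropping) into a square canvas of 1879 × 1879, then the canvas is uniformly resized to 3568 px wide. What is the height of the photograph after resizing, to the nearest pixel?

At 1879×1879 the photograph is width-limited, so height = 1879 / 2.060 ≈ 912.14 px.
Resizing to 3568 px wide multiplies everything by 1.8989: 912.14 → 1732.04 px.

1732 px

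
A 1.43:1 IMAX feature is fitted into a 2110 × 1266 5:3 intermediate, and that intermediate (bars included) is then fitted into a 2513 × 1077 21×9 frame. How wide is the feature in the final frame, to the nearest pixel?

1540 px

First fit — 1.43:1 IMAX into 2110×1266 spans the height: 1810.38 × 1266.00.
Second fit — the 5:3 canvas into 2513×1077 spans the height: 1795.00 × 1077.00 (×0.8507 from 2110×1266).
So the feature's width is 1810.38 × 0.8507 ≈ 1540.11.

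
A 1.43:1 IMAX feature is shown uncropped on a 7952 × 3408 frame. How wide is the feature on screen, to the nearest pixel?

1.43:1 IMAX (1.430) < 21:9 (2.333), so the feature fills the height.
Content width = 3408 × 1.430 ≈ 4873.44 px.

4873 px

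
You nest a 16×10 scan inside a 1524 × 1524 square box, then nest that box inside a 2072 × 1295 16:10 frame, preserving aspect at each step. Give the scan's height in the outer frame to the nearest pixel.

First fit — 16×10 into 1524×1524 spans the width: 1524.00 × 952.50.
Second fit — the square canvas into 2072×1295 spans the height: 1295.00 × 1295.00 (×0.8497 from 1524×1524).
The scan scales with it: height 952.50 × 0.8497 ≈ 809.38.

809 px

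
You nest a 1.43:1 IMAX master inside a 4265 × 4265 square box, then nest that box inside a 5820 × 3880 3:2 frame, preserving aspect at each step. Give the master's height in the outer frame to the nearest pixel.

First fit — 1.43:1 IMAX into 4265×4265 spans the width: 4265.00 × 2982.52.
Second fit — the square canvas into 5820×3880 spans the height: 3880.00 × 3880.00 (×0.9097 from 4265×4265).
Applying the same ×0.9097: 2982.52 → 2713.29.

2713 px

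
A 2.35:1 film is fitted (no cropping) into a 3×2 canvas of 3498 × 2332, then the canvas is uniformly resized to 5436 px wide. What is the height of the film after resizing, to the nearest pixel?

Fitted into 3498×2332, the film spans the width; its height is 3498 / 2.350 ≈ 1488.51 px.
Scaling 3498 → 5436 is ×1.5540, so the height becomes 1488.51 × 1.5540 ≈ 2313.19 px.

2313 px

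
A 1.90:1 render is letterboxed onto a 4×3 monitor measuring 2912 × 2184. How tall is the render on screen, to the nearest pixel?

1533 px

Since 1.900 > 1.333, the render is width-limited.
That makes the image 1532.63 px tall (2912 / 1.900).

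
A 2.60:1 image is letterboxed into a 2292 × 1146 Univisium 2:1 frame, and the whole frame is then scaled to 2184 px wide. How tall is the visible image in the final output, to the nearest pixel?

In the 2292×1146 frame the image fills the width: height = 2292 / 2.600 ≈ 881.54 px.
The frame scales by 2184/2292 = 0.9529; 881.54 × 0.9529 ≈ 840.00 px.

840 px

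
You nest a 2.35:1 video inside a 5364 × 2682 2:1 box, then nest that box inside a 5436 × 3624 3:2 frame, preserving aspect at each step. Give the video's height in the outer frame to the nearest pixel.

2313 px

Inside the 5364×2682 canvas the video is width-limited at 5364.00 × 2282.55.
Second fit — the 2:1 canvas into 5436×3624 spans the width: 5436.00 × 2718.00 (×1.0134 from 5364×2682).
So the video's height is 2282.55 × 1.0134 ≈ 2313.19.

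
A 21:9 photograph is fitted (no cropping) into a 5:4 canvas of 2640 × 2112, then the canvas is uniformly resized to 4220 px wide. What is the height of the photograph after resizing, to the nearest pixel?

At 2640×2112 the photograph is width-limited, so height = 2640 × 9/21 ≈ 1131.43 px.
The frame scales by 4220/2640 = 1.5985; 1131.43 × 1.5985 ≈ 1808.57 px.

1809 px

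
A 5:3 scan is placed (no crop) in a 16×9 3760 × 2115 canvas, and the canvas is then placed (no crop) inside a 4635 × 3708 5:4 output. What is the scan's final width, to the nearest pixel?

4345 px

5:3 in 3760×2115: fills the height, so the scan is 3525.00 × 2115.00.
Second fit — the 16×9 canvas into 4635×3708 spans the width: 4635.00 × 2607.19 (×1.2327 from 3760×2115).
The scan scales with it: width 3525.00 × 1.2327 ≈ 4345.31.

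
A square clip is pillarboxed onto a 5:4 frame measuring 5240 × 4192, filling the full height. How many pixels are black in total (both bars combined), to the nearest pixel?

The clip is 4192 × 1/1 ≈ 4192.0000 px wide.
Black = 5240 − 4192.0000 = 1048.0000 px.
Bar area = 1048.0000 × 4192 ≈ 4393216 px.

4393216 pixels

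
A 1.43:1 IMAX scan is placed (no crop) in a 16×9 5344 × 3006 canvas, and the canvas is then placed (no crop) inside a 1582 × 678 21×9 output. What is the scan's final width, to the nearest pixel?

First fit — 1.43:1 IMAX into 5344×3006 spans the height: 4298.58 × 3006.00.
16×9 in 1582×678: fills the height, so the intermediate becomes 1205.33 × 678.00 — a scale of ×0.2255.
Applying the same ×0.2255: 4298.58 → 969.54.

970 px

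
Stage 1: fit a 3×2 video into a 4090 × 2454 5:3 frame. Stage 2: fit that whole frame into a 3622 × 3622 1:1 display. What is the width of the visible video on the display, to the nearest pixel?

First fit — 3×2 into 4090×2454 spans the height: 3681.00 × 2454.00.
The 5:3 canvas is width-limited in 3622×3622, giving 3622.00 × 2173.20; scale factor 0.8856.
The video scales with it: width 3681.00 × 0.8856 ≈ 3259.80.

3260 px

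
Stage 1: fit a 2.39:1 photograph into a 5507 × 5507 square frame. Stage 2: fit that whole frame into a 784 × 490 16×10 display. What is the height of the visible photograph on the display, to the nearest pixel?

205 px

Inside the 5507×5507 canvas the photograph is width-limited at 5507.00 × 2304.18.
The square canvas is height-limited in 784×490, giving 490.00 × 490.00; scale factor 0.0890.
Applying the same ×0.0890: 2304.18 → 205.02.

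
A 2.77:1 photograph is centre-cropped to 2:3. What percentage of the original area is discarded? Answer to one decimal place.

The height stays; only width is cut (since 2:3 is narrower than 2.77:1).
(0.667)/(2.770) ≈ 0.241 of the area survives, leaving 75.93% discarded.

75.9%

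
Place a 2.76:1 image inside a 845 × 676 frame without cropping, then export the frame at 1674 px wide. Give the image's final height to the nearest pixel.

At 845×676 the image is width-limited, so height = 845 / 2.760 ≈ 306.16 px.
The frame scales by 1674/845 = 1.9811; 306.16 × 1.9811 ≈ 606.52 px.

607 px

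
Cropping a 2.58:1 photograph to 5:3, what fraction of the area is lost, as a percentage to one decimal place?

5:3 is narrower than 2.58:1, so the crop keeps the full height and trims the width.
(1.667)/(2.580) ≈ 0.646 of the area survives, leaving 35.40% discarded.

35.4%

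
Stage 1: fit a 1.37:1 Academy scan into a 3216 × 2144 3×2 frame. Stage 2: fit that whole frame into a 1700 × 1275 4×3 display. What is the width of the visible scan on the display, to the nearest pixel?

1.37:1 Academy in 3216×2144: fills the height, so the scan is 2937.28 × 2144.00.
3×2 in 1700×1275: fills the width, so the intermediate becomes 1700.00 × 1133.33 — a scale of ×0.5286.
The scan scales with it: width 2937.28 × 0.5286 ≈ 1552.67.

1553 px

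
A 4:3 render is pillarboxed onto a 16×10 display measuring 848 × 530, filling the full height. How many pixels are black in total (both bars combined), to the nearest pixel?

74907 pixels

That makes the image 706.6667 px wide (530 × 4/3).
848 − 706.6667 = 141.3333 px of bars.
Bar area = 141.3333 × 530 ≈ 74907 px.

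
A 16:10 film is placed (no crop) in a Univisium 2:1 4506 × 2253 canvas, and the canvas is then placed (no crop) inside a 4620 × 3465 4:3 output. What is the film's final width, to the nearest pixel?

3696 px

16:10 in 4506×2253: fills the height, so the film is 3604.80 × 2253.00.
Second fit — the Univisium 2:1 canvas into 4620×3465 spans the width: 4620.00 × 2310.00 (×1.0253 from 4506×2253).
The film scales with it: width 3604.80 × 1.0253 ≈ 3696.00.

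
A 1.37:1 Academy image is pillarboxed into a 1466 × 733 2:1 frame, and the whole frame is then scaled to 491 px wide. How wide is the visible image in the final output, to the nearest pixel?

Fitted into 1466×733, the image spans the height; its width is 733 × 1.370 ≈ 1004.21 px.
The frame scales by 491/1466 = 0.3349; 1004.21 × 0.3349 ≈ 336.33 px.

336 px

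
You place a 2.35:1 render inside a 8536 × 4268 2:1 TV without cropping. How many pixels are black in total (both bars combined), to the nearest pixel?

2.35:1 (2.350) > 2:1 (2.000), so the render fills the width.
Content height = 8536 / 2.350 ≈ 3632.3404 px.
Leftover height: 4268 − 3632.3404 = 635.6596 px.
That's 635.6596 × 8536 ≈ 5425990 black pixels.

5425990 pixels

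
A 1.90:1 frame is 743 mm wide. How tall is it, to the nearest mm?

743 / 1.900 = 391.05.

391 mm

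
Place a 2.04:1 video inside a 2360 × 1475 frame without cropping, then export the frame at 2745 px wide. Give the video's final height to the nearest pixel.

1346 px

At 2360×1475 the video is width-limited, so height = 2360 / 2.040 ≈ 1156.86 px.
Resizing to 2745 px wide multiplies everything by 1.1631: 1156.86 → 1345.59 px.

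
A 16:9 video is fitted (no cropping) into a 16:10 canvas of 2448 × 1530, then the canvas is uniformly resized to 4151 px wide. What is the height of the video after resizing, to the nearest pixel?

At 2448×1530 the video is width-limited, so height = 2448 × 9/16 ≈ 1377.00 px.
Resizing to 4151 px wide multiplies everything by 1.6957: 1377.00 → 2334.94 px.

2335 px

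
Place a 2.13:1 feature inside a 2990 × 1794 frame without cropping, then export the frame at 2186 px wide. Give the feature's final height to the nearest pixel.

In the 2990×1794 frame the feature fills the width: height = 2990 / 2.130 ≈ 1403.76 px.
The frame scales by 2186/2990 = 0.7311; 1403.76 × 0.7311 ≈ 1026.29 px.

1026 px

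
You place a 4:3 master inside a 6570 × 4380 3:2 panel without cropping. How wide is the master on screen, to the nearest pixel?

5840 px

4:3 is narrower than 3:2, so it spans the full height.
Content width = 4380 × 4/3 ≈ 5840.00 px.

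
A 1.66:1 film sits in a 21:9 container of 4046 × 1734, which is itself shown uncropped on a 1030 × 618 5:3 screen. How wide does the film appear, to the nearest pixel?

1.66:1 in 4046×1734: fills the height, so the film is 2878.44 × 1734.00.
The 21:9 canvas is width-limited in 1030×618, giving 1030.00 × 441.43; scale factor 0.2546.
Applying the same ×0.2546: 2878.44 → 732.77.

733 px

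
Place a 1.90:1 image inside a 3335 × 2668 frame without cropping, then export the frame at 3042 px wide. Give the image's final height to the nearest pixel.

1601 px

Fitted into 3335×2668, the image spans the width; its height is 3335 / 1.900 ≈ 1755.26 px.
Resizing to 3042 px wide multiplies everything by 0.9121: 1755.26 → 1601.05 px.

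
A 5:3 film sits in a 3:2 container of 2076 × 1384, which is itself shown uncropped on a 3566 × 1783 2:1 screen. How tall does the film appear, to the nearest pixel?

5:3 in 2076×1384: fills the width, so the film is 2076.00 × 1245.60.
Second fit — the 3:2 canvas into 3566×1783 spans the height: 2674.50 × 1783.00 (×1.2883 from 2076×1384).
The film scales with it: height 1245.60 × 1.2883 ≈ 1604.70.

1605 px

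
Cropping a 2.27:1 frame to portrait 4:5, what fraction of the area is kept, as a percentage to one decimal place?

35.2%

portrait 4:5 is narrower than 2.27:1, so the crop keeps the full height and trims the width.
Fraction kept = (0.800)/(2.270) ≈ 35.24%.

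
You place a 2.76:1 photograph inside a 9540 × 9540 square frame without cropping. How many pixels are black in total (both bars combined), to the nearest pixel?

58036383 pixels

Since 2.760 > 1.000, the photograph is width-limited.
Content height = 9540 / 2.760 ≈ 3456.5217 px.
Black = 9540 − 3456.5217 = 6083.4783 px.
That's 6083.4783 × 9540 ≈ 58036383 black pixels.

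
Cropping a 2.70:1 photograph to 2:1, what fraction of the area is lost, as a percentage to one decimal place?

25.9%

The height stays; only width is cut (since 2:1 is narrower than 2.70:1).
(2.000)/(2.700) ≈ 0.741 of the area survives, leaving 25.93% discarded.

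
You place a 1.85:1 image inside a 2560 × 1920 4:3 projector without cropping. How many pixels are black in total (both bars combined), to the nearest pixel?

1372714 pixels

Since 1.850 > 1.333, the image is width-limited.
The image is 2560 / 1.850 ≈ 1383.7838 px tall.
Leftover height: 1920 − 1383.7838 = 536.2162 px.
Bar area = 536.2162 × 2560 ≈ 1372714 px.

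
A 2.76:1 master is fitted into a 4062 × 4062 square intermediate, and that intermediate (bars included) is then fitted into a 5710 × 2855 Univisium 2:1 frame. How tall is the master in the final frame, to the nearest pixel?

1034 px

Inside the 4062×4062 canvas the master is width-limited at 4062.00 × 1471.74.
The square canvas is height-limited in 5710×2855, giving 2855.00 × 2855.00; scale factor 0.7029.
Applying the same ×0.7029: 1471.74 → 1034.42.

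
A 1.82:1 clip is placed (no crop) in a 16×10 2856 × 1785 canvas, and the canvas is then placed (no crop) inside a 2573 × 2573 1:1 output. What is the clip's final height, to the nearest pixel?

1414 px

1.82:1 in 2856×1785: fills the width, so the clip is 2856.00 × 1569.23.
16×10 in 2573×2573: fills the width, so the intermediate becomes 2573.00 × 1608.12 — a scale of ×0.9009.
The clip scales with it: height 1569.23 × 0.9009 ≈ 1413.74.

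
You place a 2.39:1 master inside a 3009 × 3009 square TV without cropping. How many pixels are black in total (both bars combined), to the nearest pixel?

5265763 pixels

Since 2.390 > 1.000, the master is width-limited.
That makes the image 1258.9958 px tall (3009 / 2.390).
Leftover height: 3009 − 1258.9958 = 1750.0042 px.
Bar area = 1750.0042 × 3009 ≈ 5265763 px.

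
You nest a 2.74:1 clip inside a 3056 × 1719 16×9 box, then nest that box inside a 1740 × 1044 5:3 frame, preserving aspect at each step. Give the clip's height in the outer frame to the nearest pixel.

First fit — 2.74:1 into 3056×1719 spans the width: 3056.00 × 1115.33.
Second fit — the 16×9 canvas into 1740×1044 spans the width: 1740.00 × 978.75 (×0.5694 from 3056×1719).
So the clip's height is 1115.33 × 0.5694 ≈ 635.04.

635 px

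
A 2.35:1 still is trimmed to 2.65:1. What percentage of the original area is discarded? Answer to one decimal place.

11.3%

The width stays; only height is cut (since 2.65:1 is wider than 2.35:1).
Fraction kept = (2.350)/(2.650) ≈ 88.68%, so 11.32% is lost.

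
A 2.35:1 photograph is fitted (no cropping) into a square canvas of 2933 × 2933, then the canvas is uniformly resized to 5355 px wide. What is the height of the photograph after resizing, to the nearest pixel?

Fitted into 2933×2933, the photograph spans the width; its height is 2933 / 2.350 ≈ 1248.09 px.
The frame scales by 5355/2933 = 1.8258; 1248.09 × 1.8258 ≈ 2278.72 px.

2279 px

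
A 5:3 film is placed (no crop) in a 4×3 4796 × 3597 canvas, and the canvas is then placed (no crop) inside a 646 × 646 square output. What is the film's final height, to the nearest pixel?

388 px

First fit — 5:3 into 4796×3597 spans the width: 4796.00 × 2877.60.
Second fit — the 4×3 canvas into 646×646 spans the width: 646.00 × 484.50 (×0.1347 from 4796×3597).
Applying the same ×0.1347: 2877.60 → 387.60.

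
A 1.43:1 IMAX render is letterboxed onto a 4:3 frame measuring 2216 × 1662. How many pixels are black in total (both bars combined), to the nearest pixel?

1.43:1 IMAX is wider than 4:3, so it spans the full width.
That makes the image 1549.6503 px tall (2216 / 1.430).
Leftover height: 1662 − 1549.6503 = 112.3497 px.
Bar area = 112.3497 × 2216 ≈ 248967 px.

248967 pixels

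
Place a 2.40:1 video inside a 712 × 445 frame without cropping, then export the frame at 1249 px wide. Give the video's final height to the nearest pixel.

520 px

In the 712×445 frame the video fills the width: height = 712 / 2.400 ≈ 296.67 px.
The frame scales by 1249/712 = 1.7542; 296.67 × 1.7542 ≈ 520.42 px.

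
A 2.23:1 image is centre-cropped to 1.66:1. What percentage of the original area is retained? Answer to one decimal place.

Going from 2.23:1 to 1.66:1 means cutting width while keeping height.
Fraction kept = (1.660)/(2.230) ≈ 74.44%.

74.4%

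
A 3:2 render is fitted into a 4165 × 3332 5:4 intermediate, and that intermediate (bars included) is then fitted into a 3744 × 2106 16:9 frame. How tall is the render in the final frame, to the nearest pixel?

1755 px

Inside the 4165×3332 canvas the render is width-limited at 4165.00 × 2776.67.
5:4 in 3744×2106: fills the height, so the intermediate becomes 2632.50 × 2106.00 — a scale of ×0.6321.
The render scales with it: height 2776.67 × 0.6321 ≈ 1755.00.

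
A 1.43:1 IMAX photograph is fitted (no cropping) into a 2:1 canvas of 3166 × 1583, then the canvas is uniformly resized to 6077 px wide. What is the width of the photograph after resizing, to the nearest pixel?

At 3166×1583 the photograph is height-limited, so width = 1583 × 1.430 ≈ 2263.69 px.
Resizing to 6077 px wide multiplies everything by 1.9195: 2263.69 → 4345.06 px.

4345 px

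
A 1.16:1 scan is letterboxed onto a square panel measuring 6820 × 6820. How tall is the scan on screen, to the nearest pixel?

Since 1.160 > 1.000, the scan is width-limited.
That makes the image 5879.31 px tall (6820 / 1.160).

5879 px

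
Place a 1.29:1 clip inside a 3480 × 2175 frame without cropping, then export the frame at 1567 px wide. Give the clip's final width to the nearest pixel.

At 3480×2175 the clip is height-limited, so width = 2175 × 1.290 ≈ 2805.75 px.
Resizing to 1567 px wide multiplies everything by 0.4503: 2805.75 → 1263.39 px.

1263 px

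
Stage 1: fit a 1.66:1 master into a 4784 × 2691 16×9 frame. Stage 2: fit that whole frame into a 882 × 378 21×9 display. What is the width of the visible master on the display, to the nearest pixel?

First fit — 1.66:1 into 4784×2691 spans the height: 4467.06 × 2691.00.
16×9 in 882×378: fills the height, so the intermediate becomes 672.00 × 378.00 — a scale of ×0.1405.
The master scales with it: width 4467.06 × 0.1405 ≈ 627.48.

627 px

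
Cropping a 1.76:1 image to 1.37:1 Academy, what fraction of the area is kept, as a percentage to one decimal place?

77.8%

Going from 1.76:1 to 1.37:1 Academy means cutting width while keeping height.
(1.370)/(1.760) ≈ 0.778 of the area survives.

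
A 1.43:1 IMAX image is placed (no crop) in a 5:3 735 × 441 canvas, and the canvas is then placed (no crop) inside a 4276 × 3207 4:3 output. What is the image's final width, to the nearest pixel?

3669 px

First fit — 1.43:1 IMAX into 735×441 spans the height: 630.63 × 441.00.
Second fit — the 5:3 canvas into 4276×3207 spans the width: 4276.00 × 2565.60 (×5.8177 from 735×441).
So the image's width is 630.63 × 5.8177 ≈ 3668.81.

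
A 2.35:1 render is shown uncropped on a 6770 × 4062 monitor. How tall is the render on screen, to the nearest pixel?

2881 px

2.35:1 (2.350) > 5:3 (1.667), so the render fills the width.
The render is 6770 / 2.350 ≈ 2880.85 px tall.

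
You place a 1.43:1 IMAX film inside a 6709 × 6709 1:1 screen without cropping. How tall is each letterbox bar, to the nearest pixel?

1009 px

1.43:1 IMAX is wider than 1:1, so it spans the full width.
That makes the image 4691.61 px tall (6709 / 1.430).
Black = 6709 − 4691.61 = 2017.39 px, or 1008.70 per bar.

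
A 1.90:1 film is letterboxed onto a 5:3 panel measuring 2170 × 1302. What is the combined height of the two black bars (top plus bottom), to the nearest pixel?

160 px

Since 1.900 > 1.667, the film is width-limited.
Content height = 2170 / 1.900 ≈ 1142.11 px.
Leftover height: 1302 − 1142.11 = 159.89 px.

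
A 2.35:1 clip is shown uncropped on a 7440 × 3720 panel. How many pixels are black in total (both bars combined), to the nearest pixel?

4122077 pixels

2.35:1 (2.350) > 2:1 (2.000), so the clip fills the width.
The clip is 7440 / 2.350 ≈ 3165.9574 px tall.
Leftover height: 3720 − 3165.9574 = 554.0426 px.
Bar area = 554.0426 × 7440 ≈ 4122077 px.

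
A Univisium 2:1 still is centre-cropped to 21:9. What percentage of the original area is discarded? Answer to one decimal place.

21:9 is wider than Univisium 2:1, so the crop keeps the full width and trims the height.
(2.000)/(2.333) ≈ 0.857 of the area survives, leaving 14.29% discarded.

14.3%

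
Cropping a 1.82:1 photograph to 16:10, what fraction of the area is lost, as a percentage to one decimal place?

Going from 1.82:1 to 16:10 means cutting width while keeping height.
(1.600)/(1.820) ≈ 0.879 of the area survives, leaving 12.09% discarded.

12.1%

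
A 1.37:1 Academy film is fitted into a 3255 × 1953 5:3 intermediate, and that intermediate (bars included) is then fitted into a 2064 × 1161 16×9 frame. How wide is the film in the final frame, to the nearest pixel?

1591 px

Inside the 3255×1953 canvas the film is height-limited at 2675.61 × 1953.00.
5:3 in 2064×1161: fills the height, so the intermediate becomes 1935.00 × 1161.00 — a scale of ×0.5945.
The film scales with it: width 2675.61 × 0.5945 ≈ 1590.57.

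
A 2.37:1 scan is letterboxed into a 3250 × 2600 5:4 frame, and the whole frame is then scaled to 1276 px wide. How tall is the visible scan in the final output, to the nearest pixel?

At 3250×2600 the scan is width-limited, so height = 3250 / 2.370 ≈ 1371.31 px.
Scaling 3250 → 1276 is ×0.3926, so the height becomes 1371.31 × 0.3926 ≈ 538.40 px.

538 px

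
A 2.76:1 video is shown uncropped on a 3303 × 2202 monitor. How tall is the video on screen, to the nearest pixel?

1197 px

Since 2.760 > 1.500, the video is width-limited.
The video is 3303 / 2.760 ≈ 1196.74 px tall.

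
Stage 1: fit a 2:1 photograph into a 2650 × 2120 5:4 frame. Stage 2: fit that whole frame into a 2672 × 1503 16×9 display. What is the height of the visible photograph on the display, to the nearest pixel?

939 px

First fit — 2:1 into 2650×2120 spans the width: 2650.00 × 1325.00.
The 5:4 canvas is height-limited in 2672×1503, giving 1878.75 × 1503.00; scale factor 0.7090.
The photograph scales with it: height 1325.00 × 0.7090 ≈ 939.38.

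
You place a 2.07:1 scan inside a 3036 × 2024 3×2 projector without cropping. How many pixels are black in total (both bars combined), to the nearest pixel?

2.07:1 (2.070) > 3×2 (1.500), so the scan fills the width.
That makes the image 1466.6667 px tall (3036 / 2.070).
2024 − 1466.6667 = 557.3333 px of bars.
Across the 3036-px span: 557.3333 × 3036 ≈ 1692064 px.

1692064 pixels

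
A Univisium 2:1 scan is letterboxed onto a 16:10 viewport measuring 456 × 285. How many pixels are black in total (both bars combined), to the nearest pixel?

25992 pixels

Univisium 2:1 is wider than 16:10, so it spans the full width.
The scan is 456 × 1/2 ≈ 228.0000 px tall.
Leftover height: 285 − 228.0000 = 57.0000 px.
Bar area = 57.0000 × 456 ≈ 25992 px.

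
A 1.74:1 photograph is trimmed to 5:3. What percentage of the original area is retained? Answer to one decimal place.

95.8%

Going from 1.74:1 to 5:3 means cutting width while keeping height.
(1.667)/(1.740) ≈ 0.958 of the area survives.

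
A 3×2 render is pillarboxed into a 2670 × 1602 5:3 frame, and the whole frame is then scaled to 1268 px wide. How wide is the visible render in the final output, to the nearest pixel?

In the 2670×1602 frame the render fills the height: width = 1602 × 3/2 ≈ 2403.00 px.
Scaling 2670 → 1268 is ×0.4749, so the width becomes 2403.00 × 0.4749 ≈ 1141.20 px.

1141 px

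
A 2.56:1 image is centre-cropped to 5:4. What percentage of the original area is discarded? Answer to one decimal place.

5:4 is narrower than 2.56:1, so the crop keeps the full height and trims the width.
Fraction kept = (1.250)/(2.560) ≈ 48.83%, so 51.17% is lost.

51.2%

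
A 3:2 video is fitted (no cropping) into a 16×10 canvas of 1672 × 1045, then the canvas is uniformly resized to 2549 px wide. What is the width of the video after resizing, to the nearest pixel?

2390 px

At 1672×1045 the video is height-limited, so width = 1045 × 3/2 ≈ 1567.50 px.
Scaling 1672 → 2549 is ×1.5245, so the width becomes 1567.50 × 1.5245 ≈ 2389.69 px.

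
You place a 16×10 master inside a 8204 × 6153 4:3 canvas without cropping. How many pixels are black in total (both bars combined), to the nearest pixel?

8413202 pixels

16×10 (1.600) > 4:3 (1.333), so the master fills the width.
The master is 8204 × 10/16 ≈ 5127.5000 px tall.
6153 − 5127.5000 = 1025.5000 px of bars.
That's 1025.5000 × 8204 ≈ 8413202 black pixels.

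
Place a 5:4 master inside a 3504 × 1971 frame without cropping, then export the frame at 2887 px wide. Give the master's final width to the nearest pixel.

In the 3504×1971 frame the master fills the height: width = 1971 × 5/4 ≈ 2463.75 px.
Scaling 3504 → 2887 is ×0.8239, so the width becomes 2463.75 × 0.8239 ≈ 2029.92 px.

2030 px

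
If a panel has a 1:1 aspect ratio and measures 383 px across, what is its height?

383 / 1 × 1 = 383.

383 px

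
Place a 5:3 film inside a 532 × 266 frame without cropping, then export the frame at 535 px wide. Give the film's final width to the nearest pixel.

446 px

Fitted into 532×266, the film spans the height; its width is 266 × 5/3 ≈ 443.33 px.
Resizing to 535 px wide multiplies everything by 1.0056: 443.33 → 445.83 px.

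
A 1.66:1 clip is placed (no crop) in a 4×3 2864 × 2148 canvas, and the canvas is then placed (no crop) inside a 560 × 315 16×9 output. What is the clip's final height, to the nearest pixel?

1.66:1 in 2864×2148: fills the width, so the clip is 2864.00 × 1725.30.
4×3 in 560×315: fills the height, so the intermediate becomes 420.00 × 315.00 — a scale of ×0.1466.
So the clip's height is 1725.30 × 0.1466 ≈ 253.01.

253 px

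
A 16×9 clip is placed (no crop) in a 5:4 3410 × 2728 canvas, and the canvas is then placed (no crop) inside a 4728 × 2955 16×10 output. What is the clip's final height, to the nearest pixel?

2078 px

16×9 in 3410×2728: fills the width, so the clip is 3410.00 × 1918.12.
5:4 in 4728×2955: fills the height, so the intermediate becomes 3693.75 × 2955.00 — a scale of ×1.0832.
The clip scales with it: height 1918.12 × 1.0832 ≈ 2077.73.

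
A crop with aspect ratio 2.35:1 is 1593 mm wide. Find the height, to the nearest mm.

678 mm

1593 / 2.350 = 677.87.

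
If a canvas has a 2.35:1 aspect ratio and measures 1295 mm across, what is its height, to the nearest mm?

551 mm

At 2.35:1, 1295 / 2.350 ≈ 551.06.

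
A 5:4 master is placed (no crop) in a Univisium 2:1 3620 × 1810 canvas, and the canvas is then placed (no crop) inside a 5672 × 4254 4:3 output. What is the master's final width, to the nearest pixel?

3545 px

First fit — 5:4 into 3620×1810 spans the height: 2262.50 × 1810.00.
The Univisium 2:1 canvas is width-limited in 5672×4254, giving 5672.00 × 2836.00; scale factor 1.5669.
Applying the same ×1.5669: 2262.50 → 3545.00.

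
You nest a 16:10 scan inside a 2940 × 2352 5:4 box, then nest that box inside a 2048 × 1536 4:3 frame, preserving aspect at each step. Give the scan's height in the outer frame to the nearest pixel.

1200 px

16:10 in 2940×2352: fills the width, so the scan is 2940.00 × 1837.50.
Second fit — the 5:4 canvas into 2048×1536 spans the height: 1920.00 × 1536.00 (×0.6531 from 2940×2352).
The scan scales with it: height 1837.50 × 0.6531 ≈ 1200.00.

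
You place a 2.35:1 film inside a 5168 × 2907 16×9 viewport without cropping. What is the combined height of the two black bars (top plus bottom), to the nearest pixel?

708 px

2.35:1 is wider than 16×9, so it spans the full width.
Content height = 5168 / 2.350 ≈ 2199.15 px.
2907 − 2199.15 = 707.85 px of bars.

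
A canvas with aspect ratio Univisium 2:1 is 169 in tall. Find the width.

Width = 169 × 2/1 = 338.

338 in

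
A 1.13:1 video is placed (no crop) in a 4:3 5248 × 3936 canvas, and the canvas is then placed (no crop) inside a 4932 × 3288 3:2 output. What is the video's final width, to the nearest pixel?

3715 px

First fit — 1.13:1 into 5248×3936 spans the height: 4447.68 × 3936.00.
4:3 in 4932×3288: fills the height, so the intermediate becomes 4384.00 × 3288.00 — a scale of ×0.8354.
So the video's width is 4447.68 × 0.8354 ≈ 3715.44.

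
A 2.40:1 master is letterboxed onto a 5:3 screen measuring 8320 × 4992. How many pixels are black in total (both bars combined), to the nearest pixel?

2.40:1 is wider than 5:3, so it spans the full width.
Content height = 8320 / 2.400 ≈ 3466.6667 px.
Black = 4992 − 3466.6667 = 1525.3333 px.
Bar area = 1525.3333 × 8320 ≈ 12690773 px.

12690773 pixels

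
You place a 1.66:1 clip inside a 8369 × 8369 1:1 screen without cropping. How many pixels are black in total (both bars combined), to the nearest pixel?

27847293 pixels

1.66:1 (1.660) > 1:1 (1.000), so the clip fills the width.
That makes the image 5041.5663 px tall (8369 / 1.660).
Leftover height: 8369 − 5041.5663 = 3327.4337 px.
Across the 8369-px span: 3327.4337 × 8369 ≈ 27847293 px.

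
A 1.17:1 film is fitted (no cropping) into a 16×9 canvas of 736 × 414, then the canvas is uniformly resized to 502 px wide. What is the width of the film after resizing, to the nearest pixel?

At 736×414 the film is height-limited, so width = 414 × 1.170 ≈ 484.38 px.
Resizing to 502 px wide multiplies everything by 0.6821: 484.38 → 330.38 px.

330 px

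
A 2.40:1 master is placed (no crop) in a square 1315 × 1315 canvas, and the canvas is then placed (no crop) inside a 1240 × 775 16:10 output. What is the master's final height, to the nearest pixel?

323 px

First fit — 2.40:1 into 1315×1315 spans the width: 1315.00 × 547.92.
Second fit — the square canvas into 1240×775 spans the height: 775.00 × 775.00 (×0.5894 from 1315×1315).
The master scales with it: height 547.92 × 0.5894 ≈ 322.92.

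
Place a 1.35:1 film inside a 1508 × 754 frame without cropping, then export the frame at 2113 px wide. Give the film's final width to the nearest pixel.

1426 px

Fitted into 1508×754, the film spans the height; its width is 754 × 1.350 ≈ 1017.90 px.
Resizing to 2113 px wide multiplies everything by 1.4012: 1017.90 → 1426.28 px.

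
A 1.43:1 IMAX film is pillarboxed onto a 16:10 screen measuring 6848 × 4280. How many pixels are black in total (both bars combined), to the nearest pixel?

Since 1.430 < 1.600, the film is height-limited.
The film is 4280 × 1.430 ≈ 6120.4000 px wide.
Leftover width: 6848 − 6120.4000 = 727.6000 px.
Bar area = 727.6000 × 4280 ≈ 3114128 px.

3114128 pixels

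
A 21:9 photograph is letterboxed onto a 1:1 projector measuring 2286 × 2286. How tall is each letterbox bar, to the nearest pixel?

21:9 is wider than 1:1, so it spans the full width.
That makes the image 979.71 px tall (2286 × 9/21).
Black = 2286 − 979.71 = 1306.29 px, or 653.14 per bar.

653 px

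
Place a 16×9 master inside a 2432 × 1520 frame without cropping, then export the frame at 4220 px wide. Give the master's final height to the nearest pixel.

2374 px

At 2432×1520 the master is width-limited, so height = 2432 × 9/16 ≈ 1368.00 px.
The frame scales by 4220/2432 = 1.7352; 1368.00 × 1.7352 ≈ 2373.75 px.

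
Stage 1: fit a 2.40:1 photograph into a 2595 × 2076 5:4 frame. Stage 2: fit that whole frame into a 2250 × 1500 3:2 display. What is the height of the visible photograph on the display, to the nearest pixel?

781 px

First fit — 2.40:1 into 2595×2076 spans the width: 2595.00 × 1081.25.
The 5:4 canvas is height-limited in 2250×1500, giving 1875.00 × 1500.00; scale factor 0.7225.
Applying the same ×0.7225: 1081.25 → 781.25.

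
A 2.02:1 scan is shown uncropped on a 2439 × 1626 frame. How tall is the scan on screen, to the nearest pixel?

1207 px

2.02:1 is wider than 3×2, so it spans the full width.
The scan is 2439 / 2.020 ≈ 1207.43 px tall.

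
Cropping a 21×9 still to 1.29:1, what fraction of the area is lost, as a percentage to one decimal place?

1.29:1 is narrower than 21×9, so the crop keeps the full height and trims the width.
Fraction kept = (1.290)/(2.333) ≈ 55.29%, so 44.71% is lost.

44.7%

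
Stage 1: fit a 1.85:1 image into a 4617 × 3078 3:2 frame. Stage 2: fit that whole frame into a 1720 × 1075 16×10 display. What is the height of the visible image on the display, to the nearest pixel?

872 px

1.85:1 in 4617×3078: fills the width, so the image is 4617.00 × 2495.68.
3:2 in 1720×1075: fills the height, so the intermediate becomes 1612.50 × 1075.00 — a scale of ×0.3493.
So the image's height is 2495.68 × 0.3493 ≈ 871.62.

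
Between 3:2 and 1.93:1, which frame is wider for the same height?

3:2 = 1.5 and 1.93; 1.93 > 1.5.

1.93:1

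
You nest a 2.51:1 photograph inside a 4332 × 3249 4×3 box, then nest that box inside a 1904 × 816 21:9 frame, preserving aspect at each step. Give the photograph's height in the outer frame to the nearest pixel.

433 px

2.51:1 in 4332×3249: fills the width, so the photograph is 4332.00 × 1725.90.
4×3 in 1904×816: fills the height, so the intermediate becomes 1088.00 × 816.00 — a scale of ×0.2512.
The photograph scales with it: height 1725.90 × 0.2512 ≈ 433.47.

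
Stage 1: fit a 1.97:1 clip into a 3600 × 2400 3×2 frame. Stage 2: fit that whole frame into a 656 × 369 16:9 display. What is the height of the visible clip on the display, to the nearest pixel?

281 px

Inside the 3600×2400 canvas the clip is width-limited at 3600.00 × 1827.41.
The 3×2 canvas is height-limited in 656×369, giving 553.50 × 369.00; scale factor 0.1537.
So the clip's height is 1827.41 × 0.1537 ≈ 280.96.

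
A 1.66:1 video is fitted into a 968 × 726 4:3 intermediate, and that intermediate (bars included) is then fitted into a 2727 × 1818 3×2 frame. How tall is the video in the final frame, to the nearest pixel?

1.66:1 in 968×726: fills the width, so the video is 968.00 × 583.13.
The 4:3 canvas is height-limited in 2727×1818, giving 2424.00 × 1818.00; scale factor 2.5041.
So the video's height is 583.13 × 2.5041 ≈ 1460.24.

1460 px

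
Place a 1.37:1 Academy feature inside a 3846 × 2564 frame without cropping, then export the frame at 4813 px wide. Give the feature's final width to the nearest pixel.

4396 px

In the 3846×2564 frame the feature fills the height: width = 2564 × 1.370 ≈ 3512.68 px.
The frame scales by 4813/3846 = 1.2514; 3512.68 × 1.2514 ≈ 4395.87 px.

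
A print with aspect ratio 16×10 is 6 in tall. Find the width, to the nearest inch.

10 in

At 16×10, 6·16/10 ≈ 9.60.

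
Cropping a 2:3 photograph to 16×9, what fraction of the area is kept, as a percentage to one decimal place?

Going from 2:3 to 16×9 means cutting height while keeping width.
(0.667)/(1.778) ≈ 0.375 of the area survives.

37.5%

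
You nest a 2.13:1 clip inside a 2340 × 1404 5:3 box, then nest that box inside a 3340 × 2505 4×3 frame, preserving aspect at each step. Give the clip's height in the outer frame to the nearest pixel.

First fit — 2.13:1 into 2340×1404 spans the width: 2340.00 × 1098.59.
Second fit — the 5:3 canvas into 3340×2505 spans the width: 3340.00 × 2004.00 (×1.4274 from 2340×1404).
So the clip's height is 1098.59 × 1.4274 ≈ 1568.08.

1568 px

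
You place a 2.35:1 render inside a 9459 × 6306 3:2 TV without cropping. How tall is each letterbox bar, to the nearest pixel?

2.35:1 (2.350) > 3:2 (1.500), so the render fills the width.
That makes the image 4025.11 px tall (9459 / 2.350).
Leftover height: 6306 − 4025.11 = 2280.89 px → 1140.45 each side.

1140 px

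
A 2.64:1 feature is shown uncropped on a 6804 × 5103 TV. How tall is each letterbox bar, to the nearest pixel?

1263 px

Since 2.640 > 1.333, the feature is width-limited.
Content height = 6804 / 2.640 ≈ 2577.27 px.
5103 − 2577.27 = 2525.73 px of bars (1262.86 each).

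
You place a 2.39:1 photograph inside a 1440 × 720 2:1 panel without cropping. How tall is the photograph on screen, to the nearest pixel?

603 px

2.39:1 is wider than 2:1, so it spans the full width.
That makes the image 602.51 px tall (1440 / 2.390).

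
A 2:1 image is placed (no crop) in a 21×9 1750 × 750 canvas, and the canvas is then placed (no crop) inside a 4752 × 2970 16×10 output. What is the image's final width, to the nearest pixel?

4073 px

Inside the 1750×750 canvas the image is height-limited at 1500.00 × 750.00.
21×9 in 4752×2970: fills the width, so the intermediate becomes 4752.00 × 2036.57 — a scale of ×2.7154.
So the image's width is 1500.00 × 2.7154 ≈ 4073.14.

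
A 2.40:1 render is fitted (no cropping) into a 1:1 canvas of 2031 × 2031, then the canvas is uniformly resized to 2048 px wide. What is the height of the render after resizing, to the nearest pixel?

Fitted into 2031×2031, the render spans the width; its height is 2031 / 2.400 ≈ 846.25 px.
Resizing to 2048 px wide multiplies everything by 1.0084: 846.25 → 853.33 px.

853 px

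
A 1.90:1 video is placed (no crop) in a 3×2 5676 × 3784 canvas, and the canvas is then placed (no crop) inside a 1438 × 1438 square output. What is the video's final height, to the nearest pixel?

757 px

Inside the 5676×3784 canvas the video is width-limited at 5676.00 × 2987.37.
The 3×2 canvas is width-limited in 1438×1438, giving 1438.00 × 958.67; scale factor 0.2533.
Applying the same ×0.2533: 2987.37 → 756.84.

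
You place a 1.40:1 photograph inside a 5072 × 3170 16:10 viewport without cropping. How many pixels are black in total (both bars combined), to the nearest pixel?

1.40:1 is narrower than 16:10, so it spans the full height.
Content width = 3170 × 1.400 ≈ 4438.0000 px.
5072 − 4438.0000 = 634.0000 px of bars.
Bar area = 634.0000 × 3170 ≈ 2009780 px.

2009780 pixels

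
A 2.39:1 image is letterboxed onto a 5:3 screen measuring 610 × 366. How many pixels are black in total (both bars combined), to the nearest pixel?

67570 pixels

Since 2.390 > 1.667, the image is width-limited.
That makes the image 255.2301 px tall (610 / 2.390).
Leftover height: 366 − 255.2301 = 110.7699 px.
Across the 610-px span: 110.7699 × 610 ≈ 67570 px.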